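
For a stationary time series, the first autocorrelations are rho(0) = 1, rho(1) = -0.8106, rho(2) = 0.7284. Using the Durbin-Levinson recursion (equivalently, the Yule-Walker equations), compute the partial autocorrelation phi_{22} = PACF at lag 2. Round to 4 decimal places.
\phi_{22} = 0.2080

The PACF at lag k is phi_{kk}, the last component of the solution
to the Yule-Walker system G_k phi = r_k where
  (G_k)_{ij} = rho(|i - j|), (r_k)_i = rho(i), i,j = 1..k.
Equivalently, Durbin-Levinson gives phi_{kk} iteratively:
  phi_{11} = rho(1)
  phi_{kk} = [rho(k) - sum_{j=1..k-1} phi_{k-1,j} rho(k-j)]
            / [1 - sum_{j=1..k-1} phi_{k-1,j} rho(j)],
  phi_{k,j} = phi_{k-1,j} - phi_{kk} phi_{k-1,k-j},  j = 1..k-1.
Step k = 1:
  phi_11 = rho(1) = -0.8106.
Step k = 2:
  phi_22 = [rho(2) - phi_11 rho(1)] / [1 - phi_11 rho(1)] = [0.7284 - (-0.8106)(-0.8106)] / [1 - (-0.8106)(-0.8106)]
         = 0.07132764 / 0.34292764 = 0.208.
Therefore phi_{22} = 0.2080.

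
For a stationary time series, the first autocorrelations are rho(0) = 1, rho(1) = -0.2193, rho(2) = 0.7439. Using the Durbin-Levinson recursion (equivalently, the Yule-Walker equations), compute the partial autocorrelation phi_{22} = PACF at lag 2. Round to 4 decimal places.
\phi_{22} = 0.7310

The PACF at lag k is phi_{kk}, the last component of the solution
to the Yule-Walker system G_k phi = r_k where
  (G_k)_{ij} = rho(|i - j|), (r_k)_i = rho(i), i,j = 1..k.
Equivalently, Durbin-Levinson gives phi_{kk} iteratively:
  phi_{11} = rho(1)
  phi_{kk} = [rho(k) - sum_{j=1..k-1} phi_{k-1,j} rho(k-j)]
            / [1 - sum_{j=1..k-1} phi_{k-1,j} rho(j)],
  phi_{k,j} = phi_{k-1,j} - phi_{kk} phi_{k-1,k-j},  j = 1..k-1.
Step k = 1:
  phi_11 = rho(1) = -0.2193.
Step k = 2:
  phi_22 = [rho(2) - phi_11 rho(1)] / [1 - phi_11 rho(1)] = [0.7439 - (-0.2193)(-0.2193)] / [1 - (-0.2193)(-0.2193)]
         = 0.69580751 / 0.95190751 = 0.731.
Therefore phi_{22} = 0.7310.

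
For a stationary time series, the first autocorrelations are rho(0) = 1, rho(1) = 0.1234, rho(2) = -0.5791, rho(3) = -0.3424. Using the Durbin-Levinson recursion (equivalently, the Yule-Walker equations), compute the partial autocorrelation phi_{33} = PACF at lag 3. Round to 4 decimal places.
\phi_{33} = -0.2449

The PACF at lag k is phi_{kk}, the last component of the solution
to the Yule-Walker system G_k phi = r_k where
  (G_k)_{ij} = rho(|i - j|), (r_k)_i = rho(i), i,j = 1..k.
Equivalently, Durbin-Levinson gives phi_{kk} iteratively:
  phi_{11} = rho(1)
  phi_{kk} = [rho(k) - sum_{j=1..k-1} phi_{k-1,j} rho(k-j)]
            / [1 - sum_{j=1..k-1} phi_{k-1,j} rho(j)],
  phi_{k,j} = phi_{k-1,j} - phi_{kk} phi_{k-1,k-j},  j = 1..k-1.
Step k = 1:
  phi_11 = rho(1) = 0.1234.
Step k = 2:
  phi_22 = [rho(2) - phi_11 rho(1)] / [1 - phi_11 rho(1)] = [-0.5791 - (0.1234)(0.1234)] / [1 - (0.1234)(0.1234)]
         = -0.59432756 / 0.98477244 = -0.603518.
  Update: phi_21 = phi_11 - phi_22 phi_11 = 0.1234 - (-0.603518)(0.1234) = 0.197874.
Step k = 3:
  phi_33 = [rho(3) - phi_21 rho(2) - phi_22 rho(1)] / [1 - phi_21 rho(1) - phi_22 rho(2)]
    numerator   = -0.3424 - (0.197874)(-0.5791) - (-0.603518)(0.1234) = -0.15333704
    denominator = 1 - (0.197874)(0.1234) - (-0.603518)(-0.5791) = 0.62608526
  phi_33 = -0.15333704 / 0.62608526 = -0.2449.
Therefore phi_{33} = -0.2449.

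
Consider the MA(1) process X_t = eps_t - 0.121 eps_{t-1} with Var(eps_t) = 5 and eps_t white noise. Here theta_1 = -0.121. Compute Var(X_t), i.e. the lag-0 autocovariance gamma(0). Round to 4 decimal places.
\gamma(0) = 5.0732

For an MA(q) process X_t = eps_t + sum_i theta_i eps_{t-i} with
Var(eps_t) = sigma^2, the variance is
  gamma(0) = sigma^2 * (1 + sum_i theta_i^2).
  sum_i theta_i^2 = (-0.121)^2 = 0.014641.
  gamma(0) = 5 * (1 + 0.014641) = 5 * 1.014641 = 5.073205, which rounds to 5.0732.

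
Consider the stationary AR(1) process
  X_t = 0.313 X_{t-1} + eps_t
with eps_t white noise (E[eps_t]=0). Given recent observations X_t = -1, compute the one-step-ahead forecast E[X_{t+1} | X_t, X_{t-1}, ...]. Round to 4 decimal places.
E[X_{t+1} \mid \mathcal F_t] = -0.3130

For an AR(p) model X_t = c + sum_i phi_i X_{t-i} + eps_t, the
one-step-ahead conditional mean is
  E[X_{t+1} | X_t, ...] = c + sum_i phi_i X_{t+1-i}.
Substitute known values:
  E[X_{t+1} | ...] = (0.313) * (-1)
                   = -0.3130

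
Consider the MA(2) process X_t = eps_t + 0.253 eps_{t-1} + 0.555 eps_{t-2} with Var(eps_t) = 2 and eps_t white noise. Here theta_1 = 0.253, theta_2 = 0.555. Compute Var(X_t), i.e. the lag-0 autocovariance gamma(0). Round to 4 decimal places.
\gamma(0) = 2.7441

For an MA(q) process X_t = eps_t + sum_i theta_i eps_{t-i} with
Var(eps_t) = sigma^2, the variance is
  gamma(0) = sigma^2 * (1 + sum_i theta_i^2).
  sum_i theta_i^2 = (0.253)^2 + (0.555)^2 = 0.064009 + 0.308025 = 0.372034.
  gamma(0) = 2 * (1 + 0.372034) = 2 * 1.372034 = 2.744068, which rounds to 2.7441.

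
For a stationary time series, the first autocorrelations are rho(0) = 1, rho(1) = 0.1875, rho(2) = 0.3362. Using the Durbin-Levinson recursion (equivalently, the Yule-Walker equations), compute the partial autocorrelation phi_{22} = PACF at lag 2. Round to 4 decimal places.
\phi_{22} = 0.3120

The PACF at lag k is phi_{kk}, the last component of the solution
to the Yule-Walker system G_k phi = r_k where
  (G_k)_{ij} = rho(|i - j|), (r_k)_i = rho(i), i,j = 1..k.
Equivalently, Durbin-Levinson gives phi_{kk} iteratively:
  phi_{11} = rho(1)
  phi_{kk} = [rho(k) - sum_{j=1..k-1} phi_{k-1,j} rho(k-j)]
            / [1 - sum_{j=1..k-1} phi_{k-1,j} rho(j)],
  phi_{k,j} = phi_{k-1,j} - phi_{kk} phi_{k-1,k-j},  j = 1..k-1.
Step k = 1:
  phi_11 = rho(1) = 0.1875.
Step k = 2:
  phi_22 = [rho(2) - phi_11 rho(1)] / [1 - phi_11 rho(1)] = [0.3362 - (0.1875)(0.1875)] / [1 - (0.1875)(0.1875)]
         = 0.30104375 / 0.96484375 = 0.312.
Therefore phi_{22} = 0.3120.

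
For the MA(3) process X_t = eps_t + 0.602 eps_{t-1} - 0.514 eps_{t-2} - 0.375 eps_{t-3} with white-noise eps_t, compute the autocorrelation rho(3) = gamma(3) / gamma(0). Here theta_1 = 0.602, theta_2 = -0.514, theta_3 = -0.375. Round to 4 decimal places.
\rho(3) = -0.2122

For an MA(q) process with theta_0 = 1, the autocovariance is
  gamma(k) = sigma^2 * sum_{i=0..q-k} theta_i * theta_{i+k},
and rho(k) = gamma(k) / gamma(0). Sigma^2 cancels.
  numerator   = (1)*(-0.375) = -0.375.
  denominator = (1)^2 + (0.602)^2 + (-0.514)^2 + (-0.375)^2 = 1.767225.
  rho(3) = -0.375 / 1.767225 = -0.2122.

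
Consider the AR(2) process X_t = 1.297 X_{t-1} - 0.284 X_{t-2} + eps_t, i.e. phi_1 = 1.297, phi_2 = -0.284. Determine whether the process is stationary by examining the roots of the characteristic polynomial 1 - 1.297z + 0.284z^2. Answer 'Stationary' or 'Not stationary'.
\text{Not stationary}

The AR(p) characteristic polynomial is P(z) = 1 - 1.297z + 0.284z^2.
Stationarity requires all roots to lie outside the unit circle, i.e. |z| > 1 for every root.
Set 1 + (-1.297) z + (0.284) z^2 = 0, i.e. a z^2 + b z + c = 0 with a = 0.284, b = -1.297, c = 1.
Discriminant D = b^2 - 4ac = (-1.297)^2 - 4*(0.284)*1 = 1.682209 - (1.136) = 0.546209.
D >= 0, so the roots are real: z = (-b +/- sqrt(D)) / (2a) = (1.297 +/- 0.73906) / (0.568).
  z_1 = (1.297 + 0.73906) / (0.568) = 3.5846,   |z_1| = 3.5846.
  z_2 = (1.297 - 0.73906) / (0.568) = 0.9823,   |z_2| = 0.9823.
Moduli of all roots: 3.5846, 0.9823.
All moduli strictly greater than 1? No.
Verdict: Not stationary.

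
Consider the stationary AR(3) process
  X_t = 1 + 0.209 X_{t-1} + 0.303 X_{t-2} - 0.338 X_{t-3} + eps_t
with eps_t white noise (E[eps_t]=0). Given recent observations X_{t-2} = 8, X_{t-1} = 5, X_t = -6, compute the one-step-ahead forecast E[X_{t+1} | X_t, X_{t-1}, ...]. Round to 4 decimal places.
E[X_{t+1} \mid \mathcal F_t] = -1.4430

For an AR(p) model X_t = c + sum_i phi_i X_{t-i} + eps_t, the
one-step-ahead conditional mean is
  E[X_{t+1} | X_t, ...] = c + sum_i phi_i X_{t+1-i}.
Substitute known values:
  E[X_{t+1} | ...] = 1 + (0.209) * (-6) + (0.303) * (5) + (-0.338) * (8)
                   = -1.4430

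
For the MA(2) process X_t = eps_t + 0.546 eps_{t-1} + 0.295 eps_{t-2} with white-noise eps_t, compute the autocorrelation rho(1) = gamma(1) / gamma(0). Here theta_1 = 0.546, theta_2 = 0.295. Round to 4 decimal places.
\rho(1) = 0.5105

For an MA(q) process with theta_0 = 1, the autocovariance is
  gamma(k) = sigma^2 * sum_{i=0..q-k} theta_i * theta_{i+k},
and rho(k) = gamma(k) / gamma(0). Sigma^2 cancels.
  numerator   = (1)*(0.546) + (0.546)*(0.295) = 0.70707.
  denominator = (1)^2 + (0.546)^2 + (0.295)^2 = 1.385141.
  rho(1) = 0.70707 / 1.385141 = 0.5105.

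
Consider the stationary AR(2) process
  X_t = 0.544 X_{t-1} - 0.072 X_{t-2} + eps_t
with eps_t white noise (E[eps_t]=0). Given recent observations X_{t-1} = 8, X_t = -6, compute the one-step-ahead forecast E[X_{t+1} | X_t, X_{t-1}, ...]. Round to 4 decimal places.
E[X_{t+1} \mid \mathcal F_t] = -3.8400

For an AR(p) model X_t = c + sum_i phi_i X_{t-i} + eps_t, the
one-step-ahead conditional mean is
  E[X_{t+1} | X_t, ...] = c + sum_i phi_i X_{t+1-i}.
Substitute known values:
  E[X_{t+1} | ...] = (0.544) * (-6) + (-0.072) * (8)
                   = -3.8400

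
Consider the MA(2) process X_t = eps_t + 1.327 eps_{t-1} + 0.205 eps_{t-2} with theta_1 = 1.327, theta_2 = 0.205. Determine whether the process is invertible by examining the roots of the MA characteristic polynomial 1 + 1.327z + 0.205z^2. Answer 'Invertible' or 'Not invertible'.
\text{Not invertible}

The MA(q) characteristic polynomial is P(z) = 1 + 1.327z + 0.205z^2.
Invertibility requires all roots to lie outside the unit circle, i.e. |z| > 1 for every root.
Set 1 + (1.327) z + (0.205) z^2 = 0, i.e. a z^2 + b z + c = 0 with a = 0.205, b = 1.327, c = 1.
Discriminant D = b^2 - 4ac = (1.327)^2 - 4*(0.205)*1 = 1.760929 - (0.82) = 0.940929.
D >= 0, so the roots are real: z = (-b +/- sqrt(D)) / (2a) = (-1.327 +/- 0.970015) / (0.41).
  z_1 = (-1.327 + 0.970015) / (0.41) = -0.8707,   |z_1| = 0.8707.
  z_2 = (-1.327 - 0.970015) / (0.41) = -5.6025,   |z_2| = 5.6025.
Moduli of all roots: 0.8707, 5.6025.
All moduli strictly greater than 1? No.
Verdict: Not invertible.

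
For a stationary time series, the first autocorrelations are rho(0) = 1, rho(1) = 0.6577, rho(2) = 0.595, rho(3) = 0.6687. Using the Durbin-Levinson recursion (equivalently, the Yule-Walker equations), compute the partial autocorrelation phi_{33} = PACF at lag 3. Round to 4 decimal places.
\phi_{33} = 0.3861

The PACF at lag k is phi_{kk}, the last component of the solution
to the Yule-Walker system G_k phi = r_k where
  (G_k)_{ij} = rho(|i - j|), (r_k)_i = rho(i), i,j = 1..k.
Equivalently, Durbin-Levinson gives phi_{kk} iteratively:
  phi_{11} = rho(1)
  phi_{kk} = [rho(k) - sum_{j=1..k-1} phi_{k-1,j} rho(k-j)]
            / [1 - sum_{j=1..k-1} phi_{k-1,j} rho(j)],
  phi_{k,j} = phi_{k-1,j} - phi_{kk} phi_{k-1,k-j},  j = 1..k-1.
Step k = 1:
  phi_11 = rho(1) = 0.6577.
Step k = 2:
  phi_22 = [rho(2) - phi_11 rho(1)] / [1 - phi_11 rho(1)] = [0.595 - (0.6577)(0.6577)] / [1 - (0.6577)(0.6577)]
         = 0.16243071 / 0.56743071 = 0.286256.
  Update: phi_21 = phi_11 - phi_22 phi_11 = 0.6577 - (0.286256)(0.6577) = 0.469429.
Step k = 3:
  phi_33 = [rho(3) - phi_21 rho(2) - phi_22 rho(1)] / [1 - phi_21 rho(1) - phi_22 rho(2)]
    numerator   = 0.6687 - (0.469429)(0.595) - (0.286256)(0.6577) = 0.20111879
    denominator = 1 - (0.469429)(0.6577) - (0.286256)(0.595) = 0.52093387
  phi_33 = 0.20111879 / 0.52093387 = 0.3861.
Therefore phi_{33} = 0.3861.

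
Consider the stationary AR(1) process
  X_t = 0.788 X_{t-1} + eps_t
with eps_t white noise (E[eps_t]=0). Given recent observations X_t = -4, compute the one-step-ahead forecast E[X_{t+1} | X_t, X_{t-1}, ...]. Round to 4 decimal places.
E[X_{t+1} \mid \mathcal F_t] = -3.1520

For an AR(p) model X_t = c + sum_i phi_i X_{t-i} + eps_t, the
one-step-ahead conditional mean is
  E[X_{t+1} | X_t, ...] = c + sum_i phi_i X_{t+1-i}.
Substitute known values:
  E[X_{t+1} | ...] = (0.788) * (-4)
                   = -3.1520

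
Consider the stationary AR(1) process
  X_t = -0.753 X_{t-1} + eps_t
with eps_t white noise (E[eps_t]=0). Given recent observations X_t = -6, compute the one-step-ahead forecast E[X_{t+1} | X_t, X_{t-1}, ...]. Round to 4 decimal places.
E[X_{t+1} \mid \mathcal F_t] = 4.5180

For an AR(p) model X_t = c + sum_i phi_i X_{t-i} + eps_t, the
one-step-ahead conditional mean is
  E[X_{t+1} | X_t, ...] = c + sum_i phi_i X_{t+1-i}.
Substitute known values:
  E[X_{t+1} | ...] = (-0.753) * (-6)
                   = 4.5180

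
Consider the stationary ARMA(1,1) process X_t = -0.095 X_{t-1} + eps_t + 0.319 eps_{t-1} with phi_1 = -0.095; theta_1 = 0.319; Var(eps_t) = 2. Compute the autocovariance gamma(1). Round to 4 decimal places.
\gamma(1) = 0.4384

Multiply the model equation by X_{t-k} and take expectations. With theta_0 = psi_0 = 1 and psi_j the MA(infinity) weights, this gives
  gamma(k) - sum_i phi_i gamma(k-i) = c_k,
  c_k = sigma^2 * sum_{j=k..q} theta_j psi_{j-k}   (c_k = 0 for k > q),
using gamma(-m) = gamma(m).
psi-weights needed (psi_j = theta_j + sum_i phi_i psi_{j-i}):
  psi_1 = theta_1 + phi_1 = 0.319 + (-0.095) = 0.224
Right-hand sides:
  c_0 = sigma^2 (1 + theta_1 psi_1) = 2 * (1 + (0.319)(0.224)) = 2 * 1.071456 = 2.142912
  c_1 = sigma^2 theta_1 = 2 * (0.319) = 0.638
  c_2 = 0
Equations for k = 0 and k = 1 (AR order 1):
  gamma(0) = phi_1 gamma(1) + c_0
  gamma(1) = phi_1 gamma(0) + c_1
Substituting the second into the first: gamma(0) (1 - phi_1^2) = c_0 + phi_1 c_1, so
  gamma(0) = (c_0 + phi_1 c_1) / (1 - phi_1^2) = (2.142912 + (-0.095)(0.638)) / (1 - (-0.095)^2) = 2.082302 / 0.990975 = 2.101266.
  gamma(1) = phi_1 gamma(0) + c_1 = (-0.095)(2.101266) + (0.638) = 0.43838.
Therefore gamma(1) = 0.4384 (to 4 decimal places).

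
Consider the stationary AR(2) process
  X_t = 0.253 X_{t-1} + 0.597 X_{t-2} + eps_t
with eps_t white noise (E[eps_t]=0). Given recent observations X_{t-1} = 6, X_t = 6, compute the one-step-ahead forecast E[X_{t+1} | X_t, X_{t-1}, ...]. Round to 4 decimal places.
E[X_{t+1} \mid \mathcal F_t] = 5.1000

For an AR(p) model X_t = c + sum_i phi_i X_{t-i} + eps_t, the
one-step-ahead conditional mean is
  E[X_{t+1} | X_t, ...] = c + sum_i phi_i X_{t+1-i}.
Substitute known values:
  E[X_{t+1} | ...] = (0.253) * (6) + (0.597) * (6)
                   = 5.1000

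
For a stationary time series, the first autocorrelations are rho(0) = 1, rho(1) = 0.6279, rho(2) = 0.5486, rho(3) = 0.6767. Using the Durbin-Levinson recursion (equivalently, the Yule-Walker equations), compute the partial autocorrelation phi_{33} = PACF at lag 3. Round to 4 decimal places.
\phi_{33} = 0.4591

The PACF at lag k is phi_{kk}, the last component of the solution
to the Yule-Walker system G_k phi = r_k where
  (G_k)_{ij} = rho(|i - j|), (r_k)_i = rho(i), i,j = 1..k.
Equivalently, Durbin-Levinson gives phi_{kk} iteratively:
  phi_{11} = rho(1)
  phi_{kk} = [rho(k) - sum_{j=1..k-1} phi_{k-1,j} rho(k-j)]
            / [1 - sum_{j=1..k-1} phi_{k-1,j} rho(j)],
  phi_{k,j} = phi_{k-1,j} - phi_{kk} phi_{k-1,k-j},  j = 1..k-1.
Step k = 1:
  phi_11 = rho(1) = 0.6279.
Step k = 2:
  phi_22 = [rho(2) - phi_11 rho(1)] / [1 - phi_11 rho(1)] = [0.5486 - (0.6279)(0.6279)] / [1 - (0.6279)(0.6279)]
         = 0.15434159 / 0.60574159 = 0.254798.
  Update: phi_21 = phi_11 - phi_22 phi_11 = 0.6279 - (0.254798)(0.6279) = 0.467912.
Step k = 3:
  phi_33 = [rho(3) - phi_21 rho(2) - phi_22 rho(1)] / [1 - phi_21 rho(1) - phi_22 rho(2)]
    numerator   = 0.6767 - (0.467912)(0.5486) - (0.254798)(0.6279) = 0.2600157
    denominator = 1 - (0.467912)(0.6279) - (0.254798)(0.5486) = 0.5664157
  phi_33 = 0.2600157 / 0.5664157 = 0.4591.
Therefore phi_{33} = 0.4591.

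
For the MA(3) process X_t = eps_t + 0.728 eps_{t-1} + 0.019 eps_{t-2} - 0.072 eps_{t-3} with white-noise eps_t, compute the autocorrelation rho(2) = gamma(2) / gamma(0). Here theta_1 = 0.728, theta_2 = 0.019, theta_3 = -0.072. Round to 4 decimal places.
\rho(2) = -0.0218

For an MA(q) process with theta_0 = 1, the autocovariance is
  gamma(k) = sigma^2 * sum_{i=0..q-k} theta_i * theta_{i+k},
and rho(k) = gamma(k) / gamma(0). Sigma^2 cancels.
  numerator   = (1)*(0.019) + (0.728)*(-0.072) = -0.033416.
  denominator = (1)^2 + (0.728)^2 + (0.019)^2 + (-0.072)^2 = 1.535529.
  rho(2) = -0.033416 / 1.535529 = -0.0218.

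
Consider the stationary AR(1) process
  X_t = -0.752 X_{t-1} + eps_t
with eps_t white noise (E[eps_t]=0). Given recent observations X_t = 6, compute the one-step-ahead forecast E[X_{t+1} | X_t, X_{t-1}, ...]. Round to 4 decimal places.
E[X_{t+1} \mid \mathcal F_t] = -4.5120

For an AR(p) model X_t = c + sum_i phi_i X_{t-i} + eps_t, the
one-step-ahead conditional mean is
  E[X_{t+1} | X_t, ...] = c + sum_i phi_i X_{t+1-i}.
Substitute known values:
  E[X_{t+1} | ...] = (-0.752) * (6)
                   = -4.5120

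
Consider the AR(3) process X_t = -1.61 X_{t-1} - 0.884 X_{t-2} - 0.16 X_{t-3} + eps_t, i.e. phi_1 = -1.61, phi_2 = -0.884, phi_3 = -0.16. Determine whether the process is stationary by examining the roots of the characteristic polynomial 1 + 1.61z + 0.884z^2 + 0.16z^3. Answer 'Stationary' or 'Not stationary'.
\text{Stationary}

The AR(p) characteristic polynomial is P(z) = 1 + 1.61z + 0.884z^2 + 0.16z^3.
Stationarity requires all roots to lie outside the unit circle, i.e. |z| > 1 for every root.
Degree 3: look for a simple real root z0 first, then factor out (1 - z/z0) and solve the remaining quadratic.
Testing z0 = -2.5: P(-2.5) = 1 + (1.61)(-2.5) + (0.884)(-2.5)^2 + (0.16)(-2.5)^3
  = 1 + (-4.025) + (5.525) + (-2.5) = 0.  So z_0 = -2.5 is a root, |z_0| = 2.5.
Divide out the factor (1 + 0.4 z) = (1 - z/z0) (since 1/z0 = -0.4):
  P(z) = (1 + 0.4 z)(1 + (1.21) z + (0.4) z^2)
  [check: z-coef 1.21 - (-0.4) = 1.61; z^2-coef 0.4 - (-0.4)(1.21) = 0.884; z^3-coef -(-0.4)(0.4) = 0.16.]
Remaining roots from the quadratic factor 1 + (1.21) z + (0.4) z^2:
  Set 1 + (1.21) z + (0.4) z^2 = 0, i.e. a z^2 + b z + c = 0 with a = 0.4, b = 1.21, c = 1.
  Discriminant D = b^2 - 4ac = (1.21)^2 - 4*(0.4)*1 = 1.4641 - (1.6) = -0.1359.
  D < 0, so the roots are the complex-conjugate pair z = (-b +/- i sqrt(-D)) / (2a) = -1.5125 +/- 0.4608i.
  For a conjugate pair |z|^2 = z * conj(z) = (product of roots) = c/a = 1/(0.4) = 2.5, so |z| = sqrt(2.5) = 1.5811 for both roots.
Moduli of all roots: 2.5000, 1.5811, 1.5811.
All moduli strictly greater than 1? Yes.
Verdict: Stationary.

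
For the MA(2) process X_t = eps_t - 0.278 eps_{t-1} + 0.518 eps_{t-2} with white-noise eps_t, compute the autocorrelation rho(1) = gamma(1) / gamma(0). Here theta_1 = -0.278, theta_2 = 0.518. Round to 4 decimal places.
\rho(1) = -0.3136

For an MA(q) process with theta_0 = 1, the autocovariance is
  gamma(k) = sigma^2 * sum_{i=0..q-k} theta_i * theta_{i+k},
and rho(k) = gamma(k) / gamma(0). Sigma^2 cancels.
  numerator   = (1)*(-0.278) + (-0.278)*(0.518) = -0.422004.
  denominator = (1)^2 + (-0.278)^2 + (0.518)^2 = 1.345608.
  rho(1) = -0.422004 / 1.345608 = -0.3136.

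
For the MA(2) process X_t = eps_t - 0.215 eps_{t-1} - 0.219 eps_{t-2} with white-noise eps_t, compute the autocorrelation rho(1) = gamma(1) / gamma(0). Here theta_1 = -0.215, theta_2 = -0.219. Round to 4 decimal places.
\rho(1) = -0.1535

For an MA(q) process with theta_0 = 1, the autocovariance is
  gamma(k) = sigma^2 * sum_{i=0..q-k} theta_i * theta_{i+k},
and rho(k) = gamma(k) / gamma(0). Sigma^2 cancels.
  numerator   = (1)*(-0.215) + (-0.215)*(-0.219) = -0.167915.
  denominator = (1)^2 + (-0.215)^2 + (-0.219)^2 = 1.094186.
  rho(1) = -0.167915 / 1.094186 = -0.1535.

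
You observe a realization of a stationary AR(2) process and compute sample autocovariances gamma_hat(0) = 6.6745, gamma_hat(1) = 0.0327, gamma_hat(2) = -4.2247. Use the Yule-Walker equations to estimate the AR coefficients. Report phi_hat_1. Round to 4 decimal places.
\hat\phi_{1} = 0.0080

The Yule-Walker equations for an AR(p) process read, in matrix form,
  Gamma_p phi = r_p,   with   (Gamma_p)_{ij} = gamma(|i - j|),
                       (r_p)_i = gamma(i),   i,j = 1..p.
Substitute the sample gammas (Toeplitz matrix and right-hand side of size 2):
  Gamma_p = [[6.6745, 0.0327], [0.0327, 6.6745]]
  r_p     = [0.0327, -4.2247]
Written out:
  6.6745 phi_1 + 0.0327 phi_2 = 0.0327
  0.0327 phi_1 + 6.6745 phi_2 = -4.2247
Solve by Cramer's rule:
  det = gamma(0)^2 - gamma(1)^2 = (6.6745)^2 - (0.0327)^2 = 44.54895025 - 0.00106929 = 44.54788096
  phi_hat_1 = [gamma(1) gamma(0) - gamma(1) gamma(2)] / det = [(0.0327)(6.6745) - (0.0327)(-4.2247)] / 44.54788096 = 0.35640384 / 44.54788096 = 0.008
  phi_hat_2 = [gamma(0) gamma(2) - gamma(1)^2] / det = [(6.6745)(-4.2247) - (0.0327)^2] / 44.54788096 = -28.19882944 / 44.54788096 = -0.633
So phi_hat = [0.0080, -0.6330].
Therefore phi_hat_1 = 0.0080.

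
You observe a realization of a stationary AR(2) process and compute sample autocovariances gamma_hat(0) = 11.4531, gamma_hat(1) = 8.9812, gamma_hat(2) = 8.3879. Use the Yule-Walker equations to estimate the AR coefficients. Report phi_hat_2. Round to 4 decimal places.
\hat\phi_{2} = 0.3050

The Yule-Walker equations for an AR(p) process read, in matrix form,
  Gamma_p phi = r_p,   with   (Gamma_p)_{ij} = gamma(|i - j|),
                       (r_p)_i = gamma(i),   i,j = 1..p.
Substitute the sample gammas (Toeplitz matrix and right-hand side of size 2):
  Gamma_p = [[11.4531, 8.9812], [8.9812, 11.4531]]
  r_p     = [8.9812, 8.3879]
Written out:
  11.4531 phi_1 + 8.9812 phi_2 = 8.9812
  8.9812 phi_1 + 11.4531 phi_2 = 8.3879
Solve by Cramer's rule:
  det = gamma(0)^2 - gamma(1)^2 = (11.4531)^2 - (8.9812)^2 = 131.17349961 - 80.66195344 = 50.51154617
  phi_hat_1 = [gamma(1) gamma(0) - gamma(1) gamma(2)] / det = [(8.9812)(11.4531) - (8.9812)(8.3879)] / 50.51154617 = 27.52917424 / 50.51154617 = 0.545
  phi_hat_2 = [gamma(0) gamma(2) - gamma(1)^2] / det = [(11.4531)(8.3879) - (8.9812)^2] / 50.51154617 = 15.40550405 / 50.51154617 = 0.305
So phi_hat = [0.5450, 0.3050].
Therefore phi_hat_2 = 0.3050.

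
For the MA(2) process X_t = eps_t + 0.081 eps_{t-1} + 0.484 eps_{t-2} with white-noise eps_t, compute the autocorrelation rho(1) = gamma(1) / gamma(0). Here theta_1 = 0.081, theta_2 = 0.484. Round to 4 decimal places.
\rho(1) = 0.0969

For an MA(q) process with theta_0 = 1, the autocovariance is
  gamma(k) = sigma^2 * sum_{i=0..q-k} theta_i * theta_{i+k},
and rho(k) = gamma(k) / gamma(0). Sigma^2 cancels.
  numerator   = (1)*(0.081) + (0.081)*(0.484) = 0.120204.
  denominator = (1)^2 + (0.081)^2 + (0.484)^2 = 1.240817.
  rho(1) = 0.120204 / 1.240817 = 0.0969.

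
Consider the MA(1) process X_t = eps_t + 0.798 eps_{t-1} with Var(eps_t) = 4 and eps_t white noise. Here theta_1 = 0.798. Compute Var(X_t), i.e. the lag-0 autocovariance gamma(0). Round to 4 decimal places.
\gamma(0) = 6.5472

For an MA(q) process X_t = eps_t + sum_i theta_i eps_{t-i} with
Var(eps_t) = sigma^2, the variance is
  gamma(0) = sigma^2 * (1 + sum_i theta_i^2).
  sum_i theta_i^2 = (0.798)^2 = 0.636804.
  gamma(0) = 4 * (1 + 0.636804) = 4 * 1.636804 = 6.547216, which rounds to 6.5472.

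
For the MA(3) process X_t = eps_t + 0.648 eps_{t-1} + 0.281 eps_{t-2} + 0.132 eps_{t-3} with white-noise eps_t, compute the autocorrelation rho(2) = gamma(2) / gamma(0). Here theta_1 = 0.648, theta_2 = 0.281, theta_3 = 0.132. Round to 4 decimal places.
\rho(2) = 0.2417

For an MA(q) process with theta_0 = 1, the autocovariance is
  gamma(k) = sigma^2 * sum_{i=0..q-k} theta_i * theta_{i+k},
and rho(k) = gamma(k) / gamma(0). Sigma^2 cancels.
  numerator   = (1)*(0.281) + (0.648)*(0.132) = 0.366536.
  denominator = (1)^2 + (0.648)^2 + (0.281)^2 + (0.132)^2 = 1.516289.
  rho(2) = 0.366536 / 1.516289 = 0.2417.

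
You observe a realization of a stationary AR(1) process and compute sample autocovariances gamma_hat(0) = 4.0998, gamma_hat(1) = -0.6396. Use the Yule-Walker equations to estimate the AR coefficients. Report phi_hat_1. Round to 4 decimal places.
\hat\phi_{1} = -0.1560

The Yule-Walker equations for an AR(p) process read, in matrix form,
  Gamma_p phi = r_p,   with   (Gamma_p)_{ij} = gamma(|i - j|),
                       (r_p)_i = gamma(i),   i,j = 1..p.
Substitute the sample gammas (Toeplitz matrix and right-hand side of size 1):
  Gamma_p = [[4.0998]]
  r_p     = [-0.6396]
With p = 1 this is the single equation gamma(0) phi_1 = gamma(1):
  phi_hat_1 = gamma(1) / gamma(0) = -0.6396 / 4.0998 = -0.1560.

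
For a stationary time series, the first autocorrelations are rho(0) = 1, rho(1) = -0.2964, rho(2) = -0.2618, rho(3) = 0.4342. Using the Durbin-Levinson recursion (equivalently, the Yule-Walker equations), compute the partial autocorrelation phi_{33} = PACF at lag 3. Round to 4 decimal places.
\phi_{33} = 0.2740

The PACF at lag k is phi_{kk}, the last component of the solution
to the Yule-Walker system G_k phi = r_k where
  (G_k)_{ij} = rho(|i - j|), (r_k)_i = rho(i), i,j = 1..k.
Equivalently, Durbin-Levinson gives phi_{kk} iteratively:
  phi_{11} = rho(1)
  phi_{kk} = [rho(k) - sum_{j=1..k-1} phi_{k-1,j} rho(k-j)]
            / [1 - sum_{j=1..k-1} phi_{k-1,j} rho(j)],
  phi_{k,j} = phi_{k-1,j} - phi_{kk} phi_{k-1,k-j},  j = 1..k-1.
Step k = 1:
  phi_11 = rho(1) = -0.2964.
Step k = 2:
  phi_22 = [rho(2) - phi_11 rho(1)] / [1 - phi_11 rho(1)] = [-0.2618 - (-0.2964)(-0.2964)] / [1 - (-0.2964)(-0.2964)]
         = -0.34965296 / 0.91214704 = -0.38333.
  Update: phi_21 = phi_11 - phi_22 phi_11 = -0.2964 - (-0.38333)(-0.2964) = -0.410019.
Step k = 3:
  phi_33 = [rho(3) - phi_21 rho(2) - phi_22 rho(1)] / [1 - phi_21 rho(1) - phi_22 rho(2)]
    numerator   = 0.4342 - (-0.410019)(-0.2618) - (-0.38333)(-0.2964) = 0.21323816
    denominator = 1 - (-0.410019)(-0.2964) - (-0.38333)(-0.2618) = 0.77811471
  phi_33 = 0.21323816 / 0.77811471 = 0.274.
Therefore phi_{33} = 0.2740.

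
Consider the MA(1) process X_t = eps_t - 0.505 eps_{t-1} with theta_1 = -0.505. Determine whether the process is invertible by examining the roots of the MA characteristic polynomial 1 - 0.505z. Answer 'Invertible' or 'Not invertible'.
\text{Invertible}

The MA(q) characteristic polynomial is P(z) = 1 - 0.505z.
Invertibility requires all roots to lie outside the unit circle, i.e. |z| > 1 for every root.
This is linear in z: 1 + (-0.505) z = 0  =>  z = -1/(-0.505) = 1.980198,  |z| = 1.980198.
Moduli of all roots: 1.9802.
All moduli strictly greater than 1? Yes.
Verdict: Invertible.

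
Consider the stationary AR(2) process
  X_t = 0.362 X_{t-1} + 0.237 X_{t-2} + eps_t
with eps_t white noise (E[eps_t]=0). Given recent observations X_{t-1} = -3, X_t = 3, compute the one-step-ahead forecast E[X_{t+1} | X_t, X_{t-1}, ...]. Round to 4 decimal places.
E[X_{t+1} \mid \mathcal F_t] = 0.3750

For an AR(p) model X_t = c + sum_i phi_i X_{t-i} + eps_t, the
one-step-ahead conditional mean is
  E[X_{t+1} | X_t, ...] = c + sum_i phi_i X_{t+1-i}.
Substitute known values:
  E[X_{t+1} | ...] = (0.362) * (3) + (0.237) * (-3)
                   = 0.3750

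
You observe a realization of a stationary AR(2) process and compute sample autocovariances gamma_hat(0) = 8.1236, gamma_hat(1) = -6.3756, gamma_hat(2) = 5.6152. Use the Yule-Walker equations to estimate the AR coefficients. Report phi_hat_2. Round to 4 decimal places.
\hat\phi_{2} = 0.1960

The Yule-Walker equations for an AR(p) process read, in matrix form,
  Gamma_p phi = r_p,   with   (Gamma_p)_{ij} = gamma(|i - j|),
                       (r_p)_i = gamma(i),   i,j = 1..p.
Substitute the sample gammas (Toeplitz matrix and right-hand side of size 2):
  Gamma_p = [[8.1236, -6.3756], [-6.3756, 8.1236]]
  r_p     = [-6.3756, 5.6152]
Written out:
  8.1236 phi_1 - 6.3756 phi_2 = -6.3756
  -6.3756 phi_1 + 8.1236 phi_2 = 5.6152
Solve by Cramer's rule:
  det = gamma(0)^2 - gamma(1)^2 = (8.1236)^2 - (-6.3756)^2 = 65.99287696 - 40.64827536 = 25.3446016
  phi_hat_1 = [gamma(1) gamma(0) - gamma(1) gamma(2)] / det = [(-6.3756)(8.1236) - (-6.3756)(5.6152)] / 25.3446016 = -15.99255504 / 25.3446016 = -0.631
  phi_hat_2 = [gamma(0) gamma(2) - gamma(1)^2] / det = [(8.1236)(5.6152) - (-6.3756)^2] / 25.3446016 = 4.96736336 / 25.3446016 = 0.196
So phi_hat = [-0.6310, 0.1960].
Therefore phi_hat_2 = 0.1960.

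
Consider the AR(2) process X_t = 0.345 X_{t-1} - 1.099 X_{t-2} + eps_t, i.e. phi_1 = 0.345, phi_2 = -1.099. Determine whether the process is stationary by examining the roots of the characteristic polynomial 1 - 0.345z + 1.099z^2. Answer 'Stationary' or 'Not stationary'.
\text{Not stationary}

The AR(p) characteristic polynomial is P(z) = 1 - 0.345z + 1.099z^2.
Stationarity requires all roots to lie outside the unit circle, i.e. |z| > 1 for every root.
Set 1 + (-0.345) z + (1.099) z^2 = 0, i.e. a z^2 + b z + c = 0 with a = 1.099, b = -0.345, c = 1.
Discriminant D = b^2 - 4ac = (-0.345)^2 - 4*(1.099)*1 = 0.119025 - (4.396) = -4.276975.
D < 0, so the roots are the complex-conjugate pair z = (-b +/- i sqrt(-D)) / (2a) = 0.157 +/- 0.9409i.
For a conjugate pair |z|^2 = z * conj(z) = (product of roots) = c/a = 1/(1.099) = 0.909918, so |z| = sqrt(0.909918) = 0.9539 for both roots.
Moduli of all roots: 0.9539, 0.9539.
All moduli strictly greater than 1? No.
Verdict: Not stationary.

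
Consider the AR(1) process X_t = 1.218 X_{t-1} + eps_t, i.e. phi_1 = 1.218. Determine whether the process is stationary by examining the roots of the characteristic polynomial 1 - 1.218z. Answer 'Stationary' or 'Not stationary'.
\text{Not stationary}

The AR(p) characteristic polynomial is P(z) = 1 - 1.218z.
Stationarity requires all roots to lie outside the unit circle, i.e. |z| > 1 for every root.
This is linear in z: 1 + (-1.218) z = 0  =>  z = -1/(-1.218) = 0.821018,  |z| = 0.821018.
Moduli of all roots: 0.8210.
All moduli strictly greater than 1? No.
Verdict: Not stationary.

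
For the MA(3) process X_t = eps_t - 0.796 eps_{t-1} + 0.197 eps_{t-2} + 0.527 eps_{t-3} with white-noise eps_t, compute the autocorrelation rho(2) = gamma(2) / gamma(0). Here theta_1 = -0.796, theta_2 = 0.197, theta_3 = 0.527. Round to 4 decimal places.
\rho(2) = -0.1141

For an MA(q) process with theta_0 = 1, the autocovariance is
  gamma(k) = sigma^2 * sum_{i=0..q-k} theta_i * theta_{i+k},
and rho(k) = gamma(k) / gamma(0). Sigma^2 cancels.
  numerator   = (1)*(0.197) + (-0.796)*(0.527) = -0.222492.
  denominator = (1)^2 + (-0.796)^2 + (0.197)^2 + (0.527)^2 = 1.950154.
  rho(2) = -0.222492 / 1.950154 = -0.1141.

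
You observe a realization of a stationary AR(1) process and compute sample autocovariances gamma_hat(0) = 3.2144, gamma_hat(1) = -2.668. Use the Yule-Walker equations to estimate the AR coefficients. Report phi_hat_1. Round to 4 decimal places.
\hat\phi_{1} = -0.8300

The Yule-Walker equations for an AR(p) process read, in matrix form,
  Gamma_p phi = r_p,   with   (Gamma_p)_{ij} = gamma(|i - j|),
                       (r_p)_i = gamma(i),   i,j = 1..p.
Substitute the sample gammas (Toeplitz matrix and right-hand side of size 1):
  Gamma_p = [[3.2144]]
  r_p     = [-2.668]
With p = 1 this is the single equation gamma(0) phi_1 = gamma(1):
  phi_hat_1 = gamma(1) / gamma(0) = -2.668 / 3.2144 = -0.8300.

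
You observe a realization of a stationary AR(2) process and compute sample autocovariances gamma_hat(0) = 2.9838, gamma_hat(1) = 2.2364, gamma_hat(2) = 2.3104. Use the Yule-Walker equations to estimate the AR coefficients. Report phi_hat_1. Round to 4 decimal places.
\hat\phi_{1} = 0.3860

The Yule-Walker equations for an AR(p) process read, in matrix form,
  Gamma_p phi = r_p,   with   (Gamma_p)_{ij} = gamma(|i - j|),
                       (r_p)_i = gamma(i),   i,j = 1..p.
Substitute the sample gammas (Toeplitz matrix and right-hand side of size 2):
  Gamma_p = [[2.9838, 2.2364], [2.2364, 2.9838]]
  r_p     = [2.2364, 2.3104]
Written out:
  2.9838 phi_1 + 2.2364 phi_2 = 2.2364
  2.2364 phi_1 + 2.9838 phi_2 = 2.3104
Solve by Cramer's rule:
  det = gamma(0)^2 - gamma(1)^2 = (2.9838)^2 - (2.2364)^2 = 8.90306244 - 5.00148496 = 3.90157748
  phi_hat_1 = [gamma(1) gamma(0) - gamma(1) gamma(2)] / det = [(2.2364)(2.9838) - (2.2364)(2.3104)] / 3.90157748 = 1.50599176 / 3.90157748 = 0.386
  phi_hat_2 = [gamma(0) gamma(2) - gamma(1)^2] / det = [(2.9838)(2.3104) - (2.2364)^2] / 3.90157748 = 1.89228656 / 3.90157748 = 0.485
So phi_hat = [0.3860, 0.4850].
Therefore phi_hat_1 = 0.3860.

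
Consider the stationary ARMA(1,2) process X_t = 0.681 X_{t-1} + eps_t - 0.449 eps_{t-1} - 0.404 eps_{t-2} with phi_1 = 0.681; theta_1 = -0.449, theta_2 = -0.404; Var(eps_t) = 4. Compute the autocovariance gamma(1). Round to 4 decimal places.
\gamma(1) = 1.0071

Multiply the model equation by X_{t-k} and take expectations. With theta_0 = psi_0 = 1 and psi_j the MA(infinity) weights, this gives
  gamma(k) - sum_i phi_i gamma(k-i) = c_k,
  c_k = sigma^2 * sum_{j=k..q} theta_j psi_{j-k}   (c_k = 0 for k > q),
using gamma(-m) = gamma(m).
psi-weights needed (psi_j = theta_j + sum_i phi_i psi_{j-i}):
  psi_1 = theta_1 + phi_1 = -0.449 + (0.681) = 0.232
  psi_2 = theta_2 + phi_1 psi_1 = -0.404 + (0.681)(0.232) = -0.246008
Right-hand sides:
  c_0 = sigma^2 (1 + theta_1 psi_1 + theta_2 psi_2) = 4 * (1 + (-0.449)(0.232) + (-0.404)(-0.246008)) = 4 * 0.995219 = 3.980877
  c_1 = sigma^2 (theta_1 + theta_2 psi_1) = 4 * (-0.449 + (-0.404)(0.232)) = -2.170912
  c_2 = sigma^2 theta_2 = 4 * (-0.404) = -1.616
Equations for k = 0 and k = 1 (AR order 1):
  gamma(0) = phi_1 gamma(1) + c_0
  gamma(1) = phi_1 gamma(0) + c_1
Substituting the second into the first: gamma(0) (1 - phi_1^2) = c_0 + phi_1 c_1, so
  gamma(0) = (c_0 + phi_1 c_1) / (1 - phi_1^2) = (3.980877 + (0.681)(-2.170912)) / (1 - (0.681)^2) = 2.502486 / 0.536239 = 4.666736.
  gamma(1) = phi_1 gamma(0) + c_1 = (0.681)(4.666736) + (-2.170912) = 1.007135.
Therefore gamma(1) = 1.0071 (to 4 decimal places).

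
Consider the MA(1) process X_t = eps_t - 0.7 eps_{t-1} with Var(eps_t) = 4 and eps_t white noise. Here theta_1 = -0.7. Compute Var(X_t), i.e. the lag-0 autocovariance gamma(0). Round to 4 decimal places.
\gamma(0) = 5.9600

For an MA(q) process X_t = eps_t + sum_i theta_i eps_{t-i} with
Var(eps_t) = sigma^2, the variance is
  gamma(0) = sigma^2 * (1 + sum_i theta_i^2).
  sum_i theta_i^2 = (-0.7)^2 = 0.49.
  gamma(0) = 4 * (1 + 0.49) = 4 * 1.49 = 5.96, which rounds to 5.9600.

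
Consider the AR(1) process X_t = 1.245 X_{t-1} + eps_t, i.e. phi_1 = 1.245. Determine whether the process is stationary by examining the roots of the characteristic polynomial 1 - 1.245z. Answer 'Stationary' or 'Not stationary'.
\text{Not stationary}

The AR(p) characteristic polynomial is P(z) = 1 - 1.245z.
Stationarity requires all roots to lie outside the unit circle, i.e. |z| > 1 for every root.
This is linear in z: 1 + (-1.245) z = 0  =>  z = -1/(-1.245) = 0.803213,  |z| = 0.803213.
Moduli of all roots: 0.8032.
All moduli strictly greater than 1? No.
Verdict: Not stationary.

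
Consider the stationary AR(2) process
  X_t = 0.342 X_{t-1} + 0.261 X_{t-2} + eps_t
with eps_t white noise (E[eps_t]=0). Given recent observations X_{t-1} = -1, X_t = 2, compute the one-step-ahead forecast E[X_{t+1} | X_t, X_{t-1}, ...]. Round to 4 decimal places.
E[X_{t+1} \mid \mathcal F_t] = 0.4230

For an AR(p) model X_t = c + sum_i phi_i X_{t-i} + eps_t, the
one-step-ahead conditional mean is
  E[X_{t+1} | X_t, ...] = c + sum_i phi_i X_{t+1-i}.
Substitute known values:
  E[X_{t+1} | ...] = (0.342) * (2) + (0.261) * (-1)
                   = 0.4230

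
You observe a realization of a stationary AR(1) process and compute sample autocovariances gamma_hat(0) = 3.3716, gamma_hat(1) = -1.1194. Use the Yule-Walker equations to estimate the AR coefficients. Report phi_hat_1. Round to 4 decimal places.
\hat\phi_{1} = -0.3320

The Yule-Walker equations for an AR(p) process read, in matrix form,
  Gamma_p phi = r_p,   with   (Gamma_p)_{ij} = gamma(|i - j|),
                       (r_p)_i = gamma(i),   i,j = 1..p.
Substitute the sample gammas (Toeplitz matrix and right-hand side of size 1):
  Gamma_p = [[3.3716]]
  r_p     = [-1.1194]
With p = 1 this is the single equation gamma(0) phi_1 = gamma(1):
  phi_hat_1 = gamma(1) / gamma(0) = -1.1194 / 3.3716 = -0.3320.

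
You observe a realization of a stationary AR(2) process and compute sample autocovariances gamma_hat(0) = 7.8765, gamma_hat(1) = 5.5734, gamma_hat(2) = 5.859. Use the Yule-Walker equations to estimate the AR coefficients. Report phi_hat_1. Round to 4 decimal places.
\hat\phi_{1} = 0.3630

The Yule-Walker equations for an AR(p) process read, in matrix form,
  Gamma_p phi = r_p,   with   (Gamma_p)_{ij} = gamma(|i - j|),
                       (r_p)_i = gamma(i),   i,j = 1..p.
Substitute the sample gammas (Toeplitz matrix and right-hand side of size 2):
  Gamma_p = [[7.8765, 5.5734], [5.5734, 7.8765]]
  r_p     = [5.5734, 5.859]
Written out:
  7.8765 phi_1 + 5.5734 phi_2 = 5.5734
  5.5734 phi_1 + 7.8765 phi_2 = 5.859
Solve by Cramer's rule:
  det = gamma(0)^2 - gamma(1)^2 = (7.8765)^2 - (5.5734)^2 = 62.03925225 - 31.06278756 = 30.97646469
  phi_hat_1 = [gamma(1) gamma(0) - gamma(1) gamma(2)] / det = [(5.5734)(7.8765) - (5.5734)(5.859)] / 30.97646469 = 11.2443345 / 30.97646469 = 0.363
  phi_hat_2 = [gamma(0) gamma(2) - gamma(1)^2] / det = [(7.8765)(5.859) - (5.5734)^2] / 30.97646469 = 15.08562594 / 30.97646469 = 0.487
So phi_hat = [0.3630, 0.4870].
Therefore phi_hat_1 = 0.3630.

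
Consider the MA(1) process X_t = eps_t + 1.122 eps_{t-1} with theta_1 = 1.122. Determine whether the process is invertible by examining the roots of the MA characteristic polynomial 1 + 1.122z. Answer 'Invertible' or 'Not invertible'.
\text{Not invertible}

The MA(q) characteristic polynomial is P(z) = 1 + 1.122z.
Invertibility requires all roots to lie outside the unit circle, i.e. |z| > 1 for every root.
This is linear in z: 1 + (1.122) z = 0  =>  z = -1/(1.122) = -0.891266,  |z| = 0.891266.
Moduli of all roots: 0.8913.
All moduli strictly greater than 1? No.
Verdict: Not invertible.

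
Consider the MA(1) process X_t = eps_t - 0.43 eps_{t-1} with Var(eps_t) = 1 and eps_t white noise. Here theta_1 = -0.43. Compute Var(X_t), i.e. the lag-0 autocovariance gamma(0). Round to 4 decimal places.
\gamma(0) = 1.1849

For an MA(q) process X_t = eps_t + sum_i theta_i eps_{t-i} with
Var(eps_t) = sigma^2, the variance is
  gamma(0) = sigma^2 * (1 + sum_i theta_i^2).
  sum_i theta_i^2 = (-0.43)^2 = 0.1849.
  gamma(0) = 1 * (1 + 0.1849) = 1 * 1.1849 = 1.1849.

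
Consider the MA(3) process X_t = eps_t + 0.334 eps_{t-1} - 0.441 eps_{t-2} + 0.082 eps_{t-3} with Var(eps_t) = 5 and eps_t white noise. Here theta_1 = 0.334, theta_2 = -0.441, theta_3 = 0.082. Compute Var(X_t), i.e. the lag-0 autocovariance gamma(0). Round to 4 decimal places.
\gamma(0) = 6.5638

For an MA(q) process X_t = eps_t + sum_i theta_i eps_{t-i} with
Var(eps_t) = sigma^2, the variance is
  gamma(0) = sigma^2 * (1 + sum_i theta_i^2).
  sum_i theta_i^2 = (0.334)^2 + (-0.441)^2 + (0.082)^2 = 0.111556 + 0.194481 + 0.006724 = 0.312761.
  gamma(0) = 5 * (1 + 0.312761) = 5 * 1.312761 = 6.563805, which rounds to 6.5638.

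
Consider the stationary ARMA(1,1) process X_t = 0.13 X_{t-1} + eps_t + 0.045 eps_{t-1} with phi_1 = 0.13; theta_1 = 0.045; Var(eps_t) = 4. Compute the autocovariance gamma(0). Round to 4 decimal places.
\gamma(0) = 4.1246

Multiply the model equation by X_{t-k} and take expectations. With theta_0 = psi_0 = 1 and psi_j the MA(infinity) weights, this gives
  gamma(k) - sum_i phi_i gamma(k-i) = c_k,
  c_k = sigma^2 * sum_{j=k..q} theta_j psi_{j-k}   (c_k = 0 for k > q),
using gamma(-m) = gamma(m).
psi-weights needed (psi_j = theta_j + sum_i phi_i psi_{j-i}):
  psi_1 = theta_1 + phi_1 = 0.045 + (0.13) = 0.175
Right-hand sides:
  c_0 = sigma^2 (1 + theta_1 psi_1) = 4 * (1 + (0.045)(0.175)) = 4 * 1.007875 = 4.0315
  c_1 = sigma^2 theta_1 = 4 * (0.045) = 0.18
  c_2 = 0
Equations for k = 0 and k = 1 (AR order 1):
  gamma(0) = phi_1 gamma(1) + c_0
  gamma(1) = phi_1 gamma(0) + c_1
Substituting the second into the first: gamma(0) (1 - phi_1^2) = c_0 + phi_1 c_1, so
  gamma(0) = (c_0 + phi_1 c_1) / (1 - phi_1^2) = (4.0315 + (0.13)(0.18)) / (1 - (0.13)^2) = 4.0549 / 0.9831 = 4.124606.
Therefore gamma(0) = 4.1246 (to 4 decimal places).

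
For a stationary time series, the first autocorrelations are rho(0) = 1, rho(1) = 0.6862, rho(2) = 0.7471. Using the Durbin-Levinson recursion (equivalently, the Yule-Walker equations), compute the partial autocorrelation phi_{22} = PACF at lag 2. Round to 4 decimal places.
\phi_{22} = 0.5220

The PACF at lag k is phi_{kk}, the last component of the solution
to the Yule-Walker system G_k phi = r_k where
  (G_k)_{ij} = rho(|i - j|), (r_k)_i = rho(i), i,j = 1..k.
Equivalently, Durbin-Levinson gives phi_{kk} iteratively:
  phi_{11} = rho(1)
  phi_{kk} = [rho(k) - sum_{j=1..k-1} phi_{k-1,j} rho(k-j)]
            / [1 - sum_{j=1..k-1} phi_{k-1,j} rho(j)],
  phi_{k,j} = phi_{k-1,j} - phi_{kk} phi_{k-1,k-j},  j = 1..k-1.
Step k = 1:
  phi_11 = rho(1) = 0.6862.
Step k = 2:
  phi_22 = [rho(2) - phi_11 rho(1)] / [1 - phi_11 rho(1)] = [0.7471 - (0.6862)(0.6862)] / [1 - (0.6862)(0.6862)]
         = 0.27622956 / 0.52912956 = 0.522.
Therefore phi_{22} = 0.5220.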